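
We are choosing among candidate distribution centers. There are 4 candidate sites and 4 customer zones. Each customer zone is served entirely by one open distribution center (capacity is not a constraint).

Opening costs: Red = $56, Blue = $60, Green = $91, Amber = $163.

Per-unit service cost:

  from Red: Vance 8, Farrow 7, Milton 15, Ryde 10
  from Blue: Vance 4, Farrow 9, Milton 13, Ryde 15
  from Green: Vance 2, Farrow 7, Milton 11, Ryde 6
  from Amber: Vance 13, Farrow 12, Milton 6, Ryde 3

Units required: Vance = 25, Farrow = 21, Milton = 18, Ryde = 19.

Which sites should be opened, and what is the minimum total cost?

For any fixed open set, each customer zone goes to its cheapest open site; total = fixed + service.
{Green}: Vance→Green 2·25=50, Farrow→Green 7·21=147, Milton→Green 11·18=198, Ryde→Green 6·19=114. Service 509; fixed 91; total 600.
{Green, Amber}: service 362 + fixed 254 = 616
{Red, Green}: Vance→Green 2·25=50, Farrow→Red 7·21=147, Milton→Green 11·18=198, Ryde→Green 6·19=114. Service 509; fixed 147; total 656.
{Red, Blue, Green, Amber}: Vance→Green 2·25=50, Farrow→Red 7·21=147, Milton→Amber 6·18=108, Ryde→Amber 3·19=57. Service 362; fixed 370; total 732.
No other subset beats 600.

Open Green only; minimum total cost 600.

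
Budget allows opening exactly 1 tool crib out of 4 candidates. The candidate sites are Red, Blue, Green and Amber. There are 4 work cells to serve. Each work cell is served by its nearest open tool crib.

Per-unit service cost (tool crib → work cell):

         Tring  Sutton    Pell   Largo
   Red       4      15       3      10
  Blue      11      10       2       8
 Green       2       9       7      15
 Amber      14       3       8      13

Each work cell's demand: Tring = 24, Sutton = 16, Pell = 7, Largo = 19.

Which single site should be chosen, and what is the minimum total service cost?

With exactly 1 open, each work cell uses its cheapest among the chosen.
{Green}: Tring→Green 2·24=48, Sutton→Green 9·16=144, Pell→Green 7·7=49, Largo→Green 15·19=285. Service cost 526.
{Red}: service cost 547
{Blue}: service cost 590
Among all 4 size-1 choices, {Green} is lowest.

Choose Green only; total service cost 526.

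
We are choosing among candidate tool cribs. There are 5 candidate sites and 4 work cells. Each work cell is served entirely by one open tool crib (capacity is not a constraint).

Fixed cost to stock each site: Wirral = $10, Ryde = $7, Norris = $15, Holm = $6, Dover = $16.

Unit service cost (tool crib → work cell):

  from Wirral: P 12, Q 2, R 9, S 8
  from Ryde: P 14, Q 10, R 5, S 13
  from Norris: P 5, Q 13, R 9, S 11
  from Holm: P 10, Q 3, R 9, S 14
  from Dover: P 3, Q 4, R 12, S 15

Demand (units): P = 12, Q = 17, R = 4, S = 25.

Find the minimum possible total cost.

Minimum total cost: 323

For any fixed open set, each work cell goes to its cheapest open site; total = fixed + service.
{Wirral, Ryde, Dover}: P→Dover 3·12=36, Q→Wirral 2·17=34, R→Ryde 5·4=20, S→Wirral 8·25=200. Service 290; fixed 33; total 323.
{Wirral, Ryde, Holm, Dover}: service 290 + fixed 39 = 329
{Wirral, Dover}: P→Dover 3·12=36, Q→Wirral 2·17=34, R→Wirral 9·4=36, S→Wirral 8·25=200. Service 306; fixed 26; total 332.
{Wirral, Ryde, Norris, Holm, Dover}: service 290 + fixed 54 = 344
No other subset beats 323.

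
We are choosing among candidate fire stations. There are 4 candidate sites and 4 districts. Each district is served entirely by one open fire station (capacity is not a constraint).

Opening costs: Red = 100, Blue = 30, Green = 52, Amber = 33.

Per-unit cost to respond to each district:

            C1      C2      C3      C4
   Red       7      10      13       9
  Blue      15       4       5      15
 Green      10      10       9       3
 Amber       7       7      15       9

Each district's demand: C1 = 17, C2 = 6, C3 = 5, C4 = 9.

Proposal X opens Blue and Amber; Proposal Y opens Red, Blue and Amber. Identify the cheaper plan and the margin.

Proposal X: {Blue, Amber}: C1→Amber 7·17=119, C2→Blue 4·6=24, C3→Blue 5·5=25, C4→Amber 9·9=81. Service 249; fixed 63; total 312.
Proposal Y: {Red, Blue, Amber}: C1→Red 7·17=119, C2→Blue 4·6=24, C3→Blue 5·5=25, C4→Red 9·9=81. Service 249; fixed 163; total 412.
Difference: |312 − 412| = 100.

Proposal X is cheaper by 100.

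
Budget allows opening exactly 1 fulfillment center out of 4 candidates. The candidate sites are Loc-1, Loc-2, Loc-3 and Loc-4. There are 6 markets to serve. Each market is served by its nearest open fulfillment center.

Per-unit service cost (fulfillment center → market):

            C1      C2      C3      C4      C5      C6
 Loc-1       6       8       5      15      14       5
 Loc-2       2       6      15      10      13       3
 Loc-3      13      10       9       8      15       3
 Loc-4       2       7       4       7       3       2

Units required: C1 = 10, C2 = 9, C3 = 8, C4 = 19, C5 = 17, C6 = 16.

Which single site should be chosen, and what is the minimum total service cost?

Choose Loc-4 only; total service cost 331.

With exactly 1 open, each market uses its cheapest among the chosen.
{Loc-4}: C1→Loc-4 2·10=20, C2→Loc-4 7·9=63, C3→Loc-4 4·8=32, C4→Loc-4 7·19=133, C5→Loc-4 3·17=51, C6→Loc-4 2·16=32. Service cost 331.
{Loc-2}: service cost 653
{Loc-3}: service cost 747
Among all 4 size-1 choices, {Loc-4} is lowest.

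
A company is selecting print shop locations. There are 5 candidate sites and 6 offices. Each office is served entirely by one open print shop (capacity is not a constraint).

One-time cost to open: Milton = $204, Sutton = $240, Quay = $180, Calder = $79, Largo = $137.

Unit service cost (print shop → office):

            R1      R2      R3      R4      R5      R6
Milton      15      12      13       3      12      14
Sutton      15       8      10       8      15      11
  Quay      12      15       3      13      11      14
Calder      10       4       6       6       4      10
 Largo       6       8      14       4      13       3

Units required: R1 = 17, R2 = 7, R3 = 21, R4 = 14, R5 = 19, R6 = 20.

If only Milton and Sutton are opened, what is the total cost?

Total cost: 1455

Each office is assigned to its cheapest site among the open ones.
{Milton, Sutton}: R1→Milton 15·17=255, R2→Sutton 8·7=56, R3→Sutton 10·21=210, R4→Milton 3·14=42, R5→Milton 12·19=228, R6→Sutton 11·20=220. Service 1011; fixed 444; total 1455.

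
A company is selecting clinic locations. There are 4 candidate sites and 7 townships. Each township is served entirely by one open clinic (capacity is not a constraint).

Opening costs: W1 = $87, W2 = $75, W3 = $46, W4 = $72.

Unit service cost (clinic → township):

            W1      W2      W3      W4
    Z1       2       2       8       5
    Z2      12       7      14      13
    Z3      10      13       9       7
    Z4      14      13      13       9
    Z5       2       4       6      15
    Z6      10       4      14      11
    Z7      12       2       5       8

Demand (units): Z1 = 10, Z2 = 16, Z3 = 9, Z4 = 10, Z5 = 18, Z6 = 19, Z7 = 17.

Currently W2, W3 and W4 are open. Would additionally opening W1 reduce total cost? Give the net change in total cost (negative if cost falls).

Current service cost with {W2, W3, W4}: 467.
Adding W1: each township re-picks its cheapest; new service cost 431, saving 36.
Extra fixed cost: 87. Net change = 87 − 36 = 51.
(Totals: 660 → 711.)

No — net change +51 (cost rises by 51).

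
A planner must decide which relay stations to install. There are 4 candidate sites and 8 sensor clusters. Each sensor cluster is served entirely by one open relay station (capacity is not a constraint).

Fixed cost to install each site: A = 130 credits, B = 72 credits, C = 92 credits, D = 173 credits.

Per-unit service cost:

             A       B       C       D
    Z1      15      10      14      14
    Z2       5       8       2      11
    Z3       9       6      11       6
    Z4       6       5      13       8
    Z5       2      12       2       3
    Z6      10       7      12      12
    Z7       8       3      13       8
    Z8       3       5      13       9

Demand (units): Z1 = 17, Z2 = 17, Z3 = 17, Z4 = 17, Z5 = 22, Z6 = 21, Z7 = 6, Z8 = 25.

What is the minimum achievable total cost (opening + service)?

Minimum total cost: 889

For any fixed open set, each sensor cluster goes to its cheapest open site; total = fixed + service.
{B, C}: Z1→B 10·17=170, Z2→C 2·17=34, Z3→B 6·17=102, Z4→B 5·17=85, Z5→C 2·22=44, Z6→B 7·21=147, Z7→B 3·6=18, Z8→B 5·25=125. Service 725; fixed 164; total 889.
{A, B}: service 726 + fixed 202 = 928
{A, B, C}: service 675 + fixed 294 = 969
{A, B, C, D}: service 675 + fixed 467 = 1142
No other subset beats 889.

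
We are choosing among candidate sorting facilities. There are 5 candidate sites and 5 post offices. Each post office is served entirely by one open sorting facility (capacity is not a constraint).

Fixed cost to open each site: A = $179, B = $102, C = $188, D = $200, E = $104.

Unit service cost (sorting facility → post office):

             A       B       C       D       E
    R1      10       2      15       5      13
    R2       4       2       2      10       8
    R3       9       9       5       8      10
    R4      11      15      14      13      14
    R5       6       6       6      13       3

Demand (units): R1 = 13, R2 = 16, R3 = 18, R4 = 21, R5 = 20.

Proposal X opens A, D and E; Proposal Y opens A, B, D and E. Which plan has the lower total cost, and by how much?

Proposal X: {A, D, E}: R1→D 5·13=65, R2→A 4·16=64, R3→D 8·18=144, R4→A 11·21=231, R5→E 3·20=60. Service 564; fixed 483; total 1047.
Proposal Y: {A, B, D, E}: R1→B 2·13=26, R2→B 2·16=32, R3→D 8·18=144, R4→A 11·21=231, R5→E 3·20=60. Service 493; fixed 585; total 1078.
Difference: |1047 − 1078| = 31.

Proposal X is cheaper by 31.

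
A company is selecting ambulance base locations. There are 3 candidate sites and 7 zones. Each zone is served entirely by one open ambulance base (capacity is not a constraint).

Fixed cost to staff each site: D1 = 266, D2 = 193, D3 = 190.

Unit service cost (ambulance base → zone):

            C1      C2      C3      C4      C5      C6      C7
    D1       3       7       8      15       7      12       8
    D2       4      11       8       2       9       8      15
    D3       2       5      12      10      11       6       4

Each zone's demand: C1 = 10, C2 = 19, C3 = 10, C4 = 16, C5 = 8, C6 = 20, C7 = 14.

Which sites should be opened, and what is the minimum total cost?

Open D3 only; minimum total cost 849.

For any fixed open set, each zone goes to its cheapest open site; total = fixed + service.
{D3}: C1→D3 2·10=20, C2→D3 5·19=95, C3→D3 12·10=120, C4→D3 10·16=160, C5→D3 11·8=88, C6→D3 6·20=120, C7→D3 4·14=56. Service 659; fixed 190; total 849.
{D2, D3}: C1→D3 2·10=20, C2→D3 5·19=95, C3→D2 8·10=80, C4→D2 2·16=32, C5→D2 9·8=72, C6→D3 6·20=120, C7→D3 4·14=56. Service 475; fixed 383; total 858.
{D2}: service 803 + fixed 193 = 996
{D1, D2, D3}: service 459 + fixed 649 = 1108
(All 7 nonempty subsets were checked; D3 only is lowest.)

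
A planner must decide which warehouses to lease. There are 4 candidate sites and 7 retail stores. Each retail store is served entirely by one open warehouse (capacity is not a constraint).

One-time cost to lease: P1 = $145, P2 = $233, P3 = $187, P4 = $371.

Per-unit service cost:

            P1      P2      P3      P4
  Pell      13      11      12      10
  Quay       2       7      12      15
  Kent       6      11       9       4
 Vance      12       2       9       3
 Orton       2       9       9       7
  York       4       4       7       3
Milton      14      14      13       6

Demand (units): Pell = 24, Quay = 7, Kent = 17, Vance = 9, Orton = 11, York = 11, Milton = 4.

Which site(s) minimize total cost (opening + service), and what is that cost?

For any fixed open set, each retail store goes to its cheapest open site; total = fixed + service.
{P1}: Pell→P1 13·24=312, Quay→P1 2·7=14, Kent→P1 6·17=102, Vance→P1 12·9=108, Orton→P1 2·11=22, York→P1 4·11=44, Milton→P1 14·4=56. Service 658; fixed 145; total 803.
{P1, P2}: service 520 + fixed 378 = 898
{P1, P3}: service 603 + fixed 332 = 935
{P1, P2, P3, P4}: service 419 + fixed 936 = 1355
No other subset beats 803.

Open P1 only; minimum total cost 803.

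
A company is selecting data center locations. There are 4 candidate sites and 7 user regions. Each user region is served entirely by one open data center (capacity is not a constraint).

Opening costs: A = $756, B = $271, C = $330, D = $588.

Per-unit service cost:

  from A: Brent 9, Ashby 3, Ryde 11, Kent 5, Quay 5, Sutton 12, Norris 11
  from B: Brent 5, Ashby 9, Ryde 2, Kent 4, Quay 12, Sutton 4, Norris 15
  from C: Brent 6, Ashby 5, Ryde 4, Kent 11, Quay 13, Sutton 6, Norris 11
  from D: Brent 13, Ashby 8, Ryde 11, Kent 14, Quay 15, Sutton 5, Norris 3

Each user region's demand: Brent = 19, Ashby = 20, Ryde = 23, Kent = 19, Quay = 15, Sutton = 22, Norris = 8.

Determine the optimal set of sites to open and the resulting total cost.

For any fixed open set, each user region goes to its cheapest open site; total = fixed + service.
{B}: Brent→B 5·19=95, Ashby→B 9·20=180, Ryde→B 2·23=46, Kent→B 4·19=76, Quay→B 12·15=180, Sutton→B 4·22=88, Norris→B 15·8=120. Service 785; fixed 271; total 1056.
{C}: Brent→C 6·19=114, Ashby→C 5·20=100, Ryde→C 4·23=92, Kent→C 11·19=209, Quay→C 13·15=195, Sutton→C 6·22=132, Norris→C 11·8=88. Service 930; fixed 330; total 1260.
{B, C}: Brent→B 5·19=95, Ashby→C 5·20=100, Ryde→B 2·23=46, Kent→B 4·19=76, Quay→B 12·15=180, Sutton→B 4·22=88, Norris→C 11·8=88. Service 673; fixed 601; total 1274.
{A, B, C, D}: service 464 + fixed 1945 = 2409
No other subset beats 1056.

Open B only; minimum total cost 1056.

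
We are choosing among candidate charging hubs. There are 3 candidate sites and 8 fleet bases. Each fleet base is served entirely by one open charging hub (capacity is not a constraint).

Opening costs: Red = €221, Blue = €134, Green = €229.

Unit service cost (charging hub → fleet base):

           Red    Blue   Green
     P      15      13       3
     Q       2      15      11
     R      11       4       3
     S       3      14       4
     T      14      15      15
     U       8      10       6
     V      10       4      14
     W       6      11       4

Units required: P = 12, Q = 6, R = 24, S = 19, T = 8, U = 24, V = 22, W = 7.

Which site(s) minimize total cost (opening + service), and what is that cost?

For any fixed open set, each fleet base goes to its cheapest open site; total = fixed + service.
{Blue, Green}: P→Green 3·12=36, Q→Green 11·6=66, R→Green 3·24=72, S→Green 4·19=76, T→Blue 15·8=120, U→Green 6·24=144, V→Blue 4·22=88, W→Green 4·7=28. Service 630; fixed 363; total 993.
{Green}: P→Green 3·12=36, Q→Green 11·6=66, R→Green 3·24=72, S→Green 4·19=76, T→Green 15·8=120, U→Green 6·24=144, V→Green 14·22=308, W→Green 4·7=28. Service 850; fixed 229; total 1079.
{Red, Blue}: P→Blue 13·12=156, Q→Red 2·6=12, R→Blue 4·24=96, S→Red 3·19=57, T→Red 14·8=112, U→Red 8·24=192, V→Blue 4·22=88, W→Red 6·7=42. Service 755; fixed 355; total 1110.
{Red, Blue, Green}: service 549 + fixed 584 = 1133
No other subset beats 993.

Open Blue and Green; minimum total cost 993.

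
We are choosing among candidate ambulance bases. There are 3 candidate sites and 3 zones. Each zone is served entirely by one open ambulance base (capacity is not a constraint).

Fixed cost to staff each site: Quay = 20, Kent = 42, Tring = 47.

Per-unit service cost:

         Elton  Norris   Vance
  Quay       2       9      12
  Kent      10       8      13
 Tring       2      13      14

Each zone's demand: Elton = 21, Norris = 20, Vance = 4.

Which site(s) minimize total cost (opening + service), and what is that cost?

For any fixed open set, each zone goes to its cheapest open site; total = fixed + service.
{Quay}: Elton→Quay 2·21=42, Norris→Quay 9·20=180, Vance→Quay 12·4=48. Service 270; fixed 20; total 290.
{Quay, Kent}: Elton→Quay 2·21=42, Norris→Kent 8·20=160, Vance→Quay 12·4=48. Service 250; fixed 62; total 312.
{Quay, Tring}: Elton→Quay 2·21=42, Norris→Quay 9·20=180, Vance→Quay 12·4=48. Service 270; fixed 67; total 337.
{Quay, Kent, Tring}: Elton→Quay 2·21=42, Norris→Kent 8·20=160, Vance→Quay 12·4=48. Service 250; fixed 109; total 359.
No other subset beats 290.

Open Quay only; minimum total cost 290.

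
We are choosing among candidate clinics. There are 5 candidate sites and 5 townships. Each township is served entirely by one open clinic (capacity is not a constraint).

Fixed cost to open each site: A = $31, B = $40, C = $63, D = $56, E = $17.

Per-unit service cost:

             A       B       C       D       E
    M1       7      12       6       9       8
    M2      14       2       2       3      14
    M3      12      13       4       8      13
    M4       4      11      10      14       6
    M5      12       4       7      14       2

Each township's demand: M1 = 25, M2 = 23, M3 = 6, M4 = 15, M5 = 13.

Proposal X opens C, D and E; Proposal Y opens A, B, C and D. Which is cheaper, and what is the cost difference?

Proposal X: {C, D, E}: M1→C 6·25=150, M2→C 2·23=46, M3→C 4·6=24, M4→E 6·15=90, M5→E 2·13=26. Service 336; fixed 136; total 472.
Proposal Y: {A, B, C, D}: M1→C 6·25=150, M2→B 2·23=46, M3→C 4·6=24, M4→A 4·15=60, M5→B 4·13=52. Service 332; fixed 190; total 522.
Difference: |472 − 522| = 50.

Proposal X is cheaper by 50.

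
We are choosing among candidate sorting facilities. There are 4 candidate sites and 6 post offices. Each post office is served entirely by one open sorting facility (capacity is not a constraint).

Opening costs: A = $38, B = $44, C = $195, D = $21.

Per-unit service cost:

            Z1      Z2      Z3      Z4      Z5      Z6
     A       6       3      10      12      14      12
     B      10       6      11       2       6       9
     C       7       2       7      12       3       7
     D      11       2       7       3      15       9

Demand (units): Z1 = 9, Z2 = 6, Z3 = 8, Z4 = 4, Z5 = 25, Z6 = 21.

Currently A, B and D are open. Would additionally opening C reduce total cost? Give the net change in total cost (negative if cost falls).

Current service cost with {A, B, D}: 469.
Adding C: each post office re-picks its cheapest; new service cost 352, saving 117.
Extra fixed cost: 195. Net change = 195 − 117 = 78.
(Totals: 572 → 650.)

No — net change +78 (cost rises by 78).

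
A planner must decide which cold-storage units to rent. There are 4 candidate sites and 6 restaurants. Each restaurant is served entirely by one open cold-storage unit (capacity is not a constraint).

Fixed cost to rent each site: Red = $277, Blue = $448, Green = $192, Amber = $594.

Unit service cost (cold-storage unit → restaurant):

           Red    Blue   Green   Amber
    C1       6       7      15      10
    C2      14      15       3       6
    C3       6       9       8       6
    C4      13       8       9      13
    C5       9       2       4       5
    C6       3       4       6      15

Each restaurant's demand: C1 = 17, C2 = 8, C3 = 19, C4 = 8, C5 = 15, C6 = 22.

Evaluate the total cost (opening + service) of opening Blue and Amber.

Each restaurant is assigned to its cheapest site among the open ones.
{Blue, Amber}: C1→Blue 7·17=119, C2→Amber 6·8=48, C3→Amber 6·19=114, C4→Blue 8·8=64, C5→Blue 2·15=30, C6→Blue 4·22=88. Service 463; fixed 1042; total 1505.

Total cost: 1505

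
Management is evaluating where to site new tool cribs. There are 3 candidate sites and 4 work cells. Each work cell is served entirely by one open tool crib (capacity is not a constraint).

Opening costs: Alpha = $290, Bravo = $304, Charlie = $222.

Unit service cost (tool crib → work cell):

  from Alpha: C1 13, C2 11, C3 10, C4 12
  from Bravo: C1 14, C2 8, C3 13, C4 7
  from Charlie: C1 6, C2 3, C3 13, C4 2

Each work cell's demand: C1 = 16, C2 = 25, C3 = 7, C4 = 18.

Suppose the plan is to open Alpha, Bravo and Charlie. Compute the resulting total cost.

Total cost: 1093

Each work cell is assigned to its cheapest site among the open ones.
{Alpha, Bravo, Charlie}: C1→Charlie 6·16=96, C2→Charlie 3·25=75, C3→Alpha 10·7=70, C4→Charlie 2·18=36. Service 277; fixed 816; total 1093.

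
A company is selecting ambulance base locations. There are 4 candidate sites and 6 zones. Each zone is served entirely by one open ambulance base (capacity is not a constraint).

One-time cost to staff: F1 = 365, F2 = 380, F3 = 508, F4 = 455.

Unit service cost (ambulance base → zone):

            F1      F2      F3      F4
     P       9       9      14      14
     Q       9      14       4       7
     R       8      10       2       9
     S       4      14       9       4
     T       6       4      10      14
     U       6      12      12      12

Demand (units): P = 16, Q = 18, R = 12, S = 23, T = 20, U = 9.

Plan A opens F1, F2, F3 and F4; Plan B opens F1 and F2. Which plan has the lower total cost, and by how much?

Plan B is cheaper by 801.

Plan A: {F1, F2, F3, F4}: P→F1 9·16=144, Q→F3 4·18=72, R→F3 2·12=24, S→F1 4·23=92, T→F2 4·20=80, U→F1 6·9=54. Service 466; fixed 1708; total 2174.
Plan B: {F1, F2}: P→F1 9·16=144, Q→F1 9·18=162, R→F1 8·12=96, S→F1 4·23=92, T→F2 4·20=80, U→F1 6·9=54. Service 628; fixed 745; total 1373.
Difference: |2174 − 1373| = 801.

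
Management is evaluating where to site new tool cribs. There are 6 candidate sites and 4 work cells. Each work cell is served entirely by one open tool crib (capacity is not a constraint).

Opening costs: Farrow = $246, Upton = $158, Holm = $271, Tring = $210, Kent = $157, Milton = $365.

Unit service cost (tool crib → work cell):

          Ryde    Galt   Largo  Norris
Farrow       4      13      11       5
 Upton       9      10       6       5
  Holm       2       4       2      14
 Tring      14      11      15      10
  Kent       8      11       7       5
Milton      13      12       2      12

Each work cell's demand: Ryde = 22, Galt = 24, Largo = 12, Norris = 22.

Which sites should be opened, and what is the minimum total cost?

Open Holm and Kent; minimum total cost 702.

For any fixed open set, each work cell goes to its cheapest open site; total = fixed + service.
{Holm, Kent}: Ryde→Holm 2·22=44, Galt→Holm 4·24=96, Largo→Holm 2·12=24, Norris→Kent 5·22=110. Service 274; fixed 428; total 702.
{Upton, Holm}: service 274 + fixed 429 = 703
{Holm}: Ryde→Holm 2·22=44, Galt→Holm 4·24=96, Largo→Holm 2·12=24, Norris→Holm 14·22=308. Service 472; fixed 271; total 743.
{Farrow, Upton, Holm, Tring, Kent, Milton}: service 274 + fixed 1407 = 1681
No other subset beats 702.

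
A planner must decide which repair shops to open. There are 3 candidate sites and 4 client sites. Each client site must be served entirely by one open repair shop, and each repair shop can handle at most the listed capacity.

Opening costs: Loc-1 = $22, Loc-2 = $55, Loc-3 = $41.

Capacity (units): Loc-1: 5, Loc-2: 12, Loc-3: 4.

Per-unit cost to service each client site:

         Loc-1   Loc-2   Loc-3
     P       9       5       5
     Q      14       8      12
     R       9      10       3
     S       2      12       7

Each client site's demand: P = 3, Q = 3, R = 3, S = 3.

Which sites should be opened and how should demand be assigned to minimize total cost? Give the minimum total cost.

Open {Loc-1, Loc-2}: P→Loc-2 5·3=15, Q→Loc-2 8·3=24, R→Loc-2 10·3=30, S→Loc-1 2·3=6.
Loads: Loc-1 carries 3/5, Loc-2 carries 9/12. Service 75; fixed 77; total 152.
Next best feasible plan costs 160.

Minimum total cost: 152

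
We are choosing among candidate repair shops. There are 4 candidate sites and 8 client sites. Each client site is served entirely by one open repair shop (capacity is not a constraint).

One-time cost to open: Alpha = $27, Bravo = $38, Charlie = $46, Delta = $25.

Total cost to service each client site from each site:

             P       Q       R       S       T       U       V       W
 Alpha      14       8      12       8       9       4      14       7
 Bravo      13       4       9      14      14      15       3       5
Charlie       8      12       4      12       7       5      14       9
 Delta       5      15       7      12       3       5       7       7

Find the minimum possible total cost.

For any fixed open set, each client site goes to its cheapest open site; total = fixed + service.
{Delta}: P→Delta 5, Q→Delta 15, R→Delta 7, S→Delta 12, T→Delta 3, U→Delta 5, V→Delta 7, W→Delta 7. Service 61; fixed 25; total 86.
{Alpha, Delta}: service 49 + fixed 52 = 101
{Alpha}: service 76 + fixed 27 = 103
{Alpha, Bravo, Charlie, Delta}: service 36 + fixed 136 = 172
No other subset beats 86.

Minimum total cost: 86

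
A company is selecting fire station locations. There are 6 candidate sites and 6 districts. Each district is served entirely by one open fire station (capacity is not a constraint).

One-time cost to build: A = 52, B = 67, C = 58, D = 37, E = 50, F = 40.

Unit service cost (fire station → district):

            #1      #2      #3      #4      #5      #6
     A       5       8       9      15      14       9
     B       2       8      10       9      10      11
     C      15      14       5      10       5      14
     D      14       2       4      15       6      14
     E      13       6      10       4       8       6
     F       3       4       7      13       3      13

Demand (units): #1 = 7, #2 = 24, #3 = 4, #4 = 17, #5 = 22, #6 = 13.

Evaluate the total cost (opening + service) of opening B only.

Each district is assigned to its cheapest site among the open ones.
{B}: #1→B 2·7=14, #2→B 8·24=192, #3→B 10·4=40, #4→B 9·17=153, #5→B 10·22=220, #6→B 11·13=143. Service 762; fixed 67; total 829.

Total cost: 829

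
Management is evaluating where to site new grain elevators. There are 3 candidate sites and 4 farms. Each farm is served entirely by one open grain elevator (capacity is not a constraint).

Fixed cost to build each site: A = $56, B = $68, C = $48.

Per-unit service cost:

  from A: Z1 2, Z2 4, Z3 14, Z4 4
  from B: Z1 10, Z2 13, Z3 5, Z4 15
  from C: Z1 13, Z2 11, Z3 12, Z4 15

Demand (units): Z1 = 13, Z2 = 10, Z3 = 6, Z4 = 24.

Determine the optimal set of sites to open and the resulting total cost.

Open A only; minimum total cost 302.

For any fixed open set, each farm goes to its cheapest open site; total = fixed + service.
{A}: Z1→A 2·13=26, Z2→A 4·10=40, Z3→A 14·6=84, Z4→A 4·24=96. Service 246; fixed 56; total 302.
{A, B}: Z1→A 2·13=26, Z2→A 4·10=40, Z3→B 5·6=30, Z4→A 4·24=96. Service 192; fixed 124; total 316.
{A, C}: Z1→A 2·13=26, Z2→A 4·10=40, Z3→C 12·6=72, Z4→A 4·24=96. Service 234; fixed 104; total 338.
{A, B, C}: Z1→A 2·13=26, Z2→A 4·10=40, Z3→B 5·6=30, Z4→A 4·24=96. Service 192; fixed 172; total 364.
No other subset beats 302.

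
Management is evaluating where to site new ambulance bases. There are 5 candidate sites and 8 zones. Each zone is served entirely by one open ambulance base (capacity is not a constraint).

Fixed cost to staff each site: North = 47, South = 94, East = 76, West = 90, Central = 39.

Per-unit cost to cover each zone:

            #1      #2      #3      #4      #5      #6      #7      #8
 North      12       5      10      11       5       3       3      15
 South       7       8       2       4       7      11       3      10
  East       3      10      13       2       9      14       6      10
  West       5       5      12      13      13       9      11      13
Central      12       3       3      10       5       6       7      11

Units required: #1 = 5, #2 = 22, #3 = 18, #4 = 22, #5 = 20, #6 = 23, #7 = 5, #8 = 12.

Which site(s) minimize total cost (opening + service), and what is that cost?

Open North, East and Central; minimum total cost 645.

For any fixed open set, each zone goes to its cheapest open site; total = fixed + service.
{North, East, Central}: #1→East 3·5=15, #2→Central 3·22=66, #3→Central 3·18=54, #4→East 2·22=44, #5→North 5·20=100, #6→North 3·23=69, #7→North 3·5=15, #8→East 10·12=120. Service 483; fixed 162; total 645.
{East, Central}: #1→East 3·5=15, #2→Central 3·22=66, #3→Central 3·18=54, #4→East 2·22=44, #5→Central 5·20=100, #6→Central 6·23=138, #7→East 6·5=30, #8→East 10·12=120. Service 567; fixed 115; total 682.
{North, South, Central}: service 529 + fixed 180 = 709
{North, South, East, West, Central}: service 465 + fixed 346 = 811
No other subset beats 645.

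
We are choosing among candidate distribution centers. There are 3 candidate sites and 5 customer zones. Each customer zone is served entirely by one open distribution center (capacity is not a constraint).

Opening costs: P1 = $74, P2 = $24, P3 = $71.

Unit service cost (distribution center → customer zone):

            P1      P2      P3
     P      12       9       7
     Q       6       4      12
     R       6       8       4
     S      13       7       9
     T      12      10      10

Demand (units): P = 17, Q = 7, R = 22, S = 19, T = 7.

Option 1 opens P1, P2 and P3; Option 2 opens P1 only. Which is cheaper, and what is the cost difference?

Option 1: {P1, P2, P3}: P→P3 7·17=119, Q→P2 4·7=28, R→P3 4·22=88, S→P2 7·19=133, T→P2 10·7=70. Service 438; fixed 169; total 607.
Option 2: {P1}: P→P1 12·17=204, Q→P1 6·7=42, R→P1 6·22=132, S→P1 13·19=247, T→P1 12·7=84. Service 709; fixed 74; total 783.
Difference: |607 − 783| = 176.

Option 1 is cheaper by 176.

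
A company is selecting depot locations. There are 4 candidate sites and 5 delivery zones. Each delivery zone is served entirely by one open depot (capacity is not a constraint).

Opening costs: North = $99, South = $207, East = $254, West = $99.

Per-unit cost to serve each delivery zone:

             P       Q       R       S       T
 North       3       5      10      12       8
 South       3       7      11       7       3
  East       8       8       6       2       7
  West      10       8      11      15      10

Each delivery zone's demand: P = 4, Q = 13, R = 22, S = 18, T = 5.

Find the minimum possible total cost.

Minimum total cost: 593

For any fixed open set, each delivery zone goes to its cheapest open site; total = fixed + service.
{East}: P→East 8·4=32, Q→East 8·13=104, R→East 6·22=132, S→East 2·18=36, T→East 7·5=35. Service 339; fixed 254; total 593.
{North, East}: service 280 + fixed 353 = 633
{North}: service 553 + fixed 99 = 652
{North, South, East, West}: P→North 3·4=12, Q→North 5·13=65, R→East 6·22=132, S→East 2·18=36, T→South 3·5=15. Service 260; fixed 659; total 919.
(All 15 nonempty subsets were checked; East only is lowest.)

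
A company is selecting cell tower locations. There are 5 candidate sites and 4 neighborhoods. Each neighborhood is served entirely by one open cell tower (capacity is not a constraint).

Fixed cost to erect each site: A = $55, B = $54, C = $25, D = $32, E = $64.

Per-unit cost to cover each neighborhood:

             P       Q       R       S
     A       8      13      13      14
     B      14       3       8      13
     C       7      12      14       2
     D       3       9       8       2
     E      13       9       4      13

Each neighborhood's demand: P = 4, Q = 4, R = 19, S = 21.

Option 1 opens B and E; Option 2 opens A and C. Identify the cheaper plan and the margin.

Option 2 is cheaper by 86.

Option 1: {B, E}: P→E 13·4=52, Q→B 3·4=12, R→E 4·19=76, S→B 13·21=273. Service 413; fixed 118; total 531.
Option 2: {A, C}: P→C 7·4=28, Q→C 12·4=48, R→A 13·19=247, S→C 2·21=42. Service 365; fixed 80; total 445.
Difference: |531 − 445| = 86.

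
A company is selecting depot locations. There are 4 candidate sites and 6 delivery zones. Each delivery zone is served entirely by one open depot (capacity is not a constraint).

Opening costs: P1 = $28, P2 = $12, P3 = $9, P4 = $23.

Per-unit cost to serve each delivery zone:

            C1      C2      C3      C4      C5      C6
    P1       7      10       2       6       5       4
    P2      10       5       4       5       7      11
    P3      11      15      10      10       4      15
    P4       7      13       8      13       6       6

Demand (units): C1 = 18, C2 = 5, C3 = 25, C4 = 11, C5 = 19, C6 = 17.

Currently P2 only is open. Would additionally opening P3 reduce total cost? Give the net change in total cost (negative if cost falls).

Yes — net change −48 (cost falls by 48).

Current service cost with {P2}: 680.
Adding P3: each delivery zone re-picks its cheapest; new service cost 623, saving 57.
Extra fixed cost: 9. Net change = 9 − 57 = -48.
(Totals: 692 → 644.)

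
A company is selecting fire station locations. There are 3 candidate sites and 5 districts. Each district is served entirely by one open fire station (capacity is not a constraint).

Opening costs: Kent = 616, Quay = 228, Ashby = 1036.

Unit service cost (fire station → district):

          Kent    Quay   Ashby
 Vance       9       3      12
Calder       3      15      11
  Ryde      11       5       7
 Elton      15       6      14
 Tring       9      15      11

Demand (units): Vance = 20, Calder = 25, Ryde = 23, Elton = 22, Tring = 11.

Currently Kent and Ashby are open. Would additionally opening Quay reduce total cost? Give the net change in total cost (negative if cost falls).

Yes — net change −114 (cost falls by 114).

Current service cost with {Kent, Ashby}: 823.
Adding Quay: each district re-picks its cheapest; new service cost 481, saving 342.
Extra fixed cost: 228. Net change = 228 − 342 = -114.
(Totals: 2475 → 2361.)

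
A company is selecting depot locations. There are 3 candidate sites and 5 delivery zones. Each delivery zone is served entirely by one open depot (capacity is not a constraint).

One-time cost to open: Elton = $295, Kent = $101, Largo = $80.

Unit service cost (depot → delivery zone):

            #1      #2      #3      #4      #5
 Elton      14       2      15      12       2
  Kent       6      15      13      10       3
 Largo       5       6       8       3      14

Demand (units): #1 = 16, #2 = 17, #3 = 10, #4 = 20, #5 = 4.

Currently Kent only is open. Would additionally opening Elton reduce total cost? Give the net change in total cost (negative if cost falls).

Current service cost with {Kent}: 693.
Adding Elton: each delivery zone re-picks its cheapest; new service cost 468, saving 225.
Extra fixed cost: 295. Net change = 295 − 225 = 70.
(Totals: 794 → 864.)

No — net change +70 (cost rises by 70).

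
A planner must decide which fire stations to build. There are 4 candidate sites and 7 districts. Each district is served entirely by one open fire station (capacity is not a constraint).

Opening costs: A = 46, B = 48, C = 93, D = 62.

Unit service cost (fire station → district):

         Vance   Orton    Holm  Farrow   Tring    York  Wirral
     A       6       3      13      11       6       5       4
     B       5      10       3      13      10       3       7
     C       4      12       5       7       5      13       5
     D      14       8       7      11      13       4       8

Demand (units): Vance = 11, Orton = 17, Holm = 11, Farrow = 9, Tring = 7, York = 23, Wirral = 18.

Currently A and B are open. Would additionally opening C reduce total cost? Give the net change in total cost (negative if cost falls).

No — net change +39 (cost rises by 39).

Current service cost with {A, B}: 421.
Adding C: each district re-picks its cheapest; new service cost 367, saving 54.
Extra fixed cost: 93. Net change = 93 − 54 = 39.
(Totals: 515 → 554.)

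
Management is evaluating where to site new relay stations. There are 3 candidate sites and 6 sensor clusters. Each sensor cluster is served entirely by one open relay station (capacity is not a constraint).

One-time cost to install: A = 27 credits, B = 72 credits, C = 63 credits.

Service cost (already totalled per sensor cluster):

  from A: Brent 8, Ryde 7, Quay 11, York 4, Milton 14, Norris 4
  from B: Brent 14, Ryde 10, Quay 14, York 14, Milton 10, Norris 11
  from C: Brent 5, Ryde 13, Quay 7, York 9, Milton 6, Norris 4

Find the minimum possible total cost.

Minimum total cost: 75

For any fixed open set, each sensor cluster goes to its cheapest open site; total = fixed + service.
{A}: Brent→A 8, Ryde→A 7, Quay→A 11, York→A 4, Milton→A 14, Norris→A 4. Service 48; fixed 27; total 75.
{C}: Brent→C 5, Ryde→C 13, Quay→C 7, York→C 9, Milton→C 6, Norris→C 4. Service 44; fixed 63; total 107.
{A, C}: service 33 + fixed 90 = 123
{A, B, C}: Brent→C 5, Ryde→A 7, Quay→C 7, York→A 4, Milton→C 6, Norris→A 4. Service 33; fixed 162; total 195.
No other subset beats 75.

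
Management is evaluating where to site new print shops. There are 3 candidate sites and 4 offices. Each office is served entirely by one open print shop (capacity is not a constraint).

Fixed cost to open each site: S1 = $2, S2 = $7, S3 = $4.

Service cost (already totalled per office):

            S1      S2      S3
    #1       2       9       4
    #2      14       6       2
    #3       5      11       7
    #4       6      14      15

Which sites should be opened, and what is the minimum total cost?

For any fixed open set, each office goes to its cheapest open site; total = fixed + service.
{S1, S3}: #1→S1 2, #2→S3 2, #3→S1 5, #4→S1 6. Service 15; fixed 6; total 21.
{S1, S2}: #1→S1 2, #2→S2 6, #3→S1 5, #4→S1 6. Service 19; fixed 9; total 28.
{S1, S2, S3}: #1→S1 2, #2→S3 2, #3→S1 5, #4→S1 6. Service 15; fixed 13; total 28.
{S1}: service 27 + fixed 2 = 29
(All 7 nonempty subsets were checked; S1 and S3 is lowest.)

Open S1 and S3; minimum total cost 21.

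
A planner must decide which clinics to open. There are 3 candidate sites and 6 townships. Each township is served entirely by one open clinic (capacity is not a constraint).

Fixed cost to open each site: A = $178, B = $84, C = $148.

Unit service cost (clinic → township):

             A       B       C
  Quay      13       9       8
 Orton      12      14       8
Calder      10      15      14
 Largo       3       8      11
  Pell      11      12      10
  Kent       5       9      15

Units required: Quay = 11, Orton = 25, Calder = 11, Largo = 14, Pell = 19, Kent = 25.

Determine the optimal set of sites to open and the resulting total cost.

For any fixed open set, each township goes to its cheapest open site; total = fixed + service.
{A, C}: Quay→C 8·11=88, Orton→C 8·25=200, Calder→A 10·11=110, Largo→A 3·14=42, Pell→C 10·19=190, Kent→A 5·25=125. Service 755; fixed 326; total 1081.
{A}: Quay→A 13·11=143, Orton→A 12·25=300, Calder→A 10·11=110, Largo→A 3·14=42, Pell→A 11·19=209, Kent→A 5·25=125. Service 929; fixed 178; total 1107.
{A, B}: service 885 + fixed 262 = 1147
{A, B, C}: service 755 + fixed 410 = 1165
No other subset beats 1081.

Open A and C; minimum total cost 1081.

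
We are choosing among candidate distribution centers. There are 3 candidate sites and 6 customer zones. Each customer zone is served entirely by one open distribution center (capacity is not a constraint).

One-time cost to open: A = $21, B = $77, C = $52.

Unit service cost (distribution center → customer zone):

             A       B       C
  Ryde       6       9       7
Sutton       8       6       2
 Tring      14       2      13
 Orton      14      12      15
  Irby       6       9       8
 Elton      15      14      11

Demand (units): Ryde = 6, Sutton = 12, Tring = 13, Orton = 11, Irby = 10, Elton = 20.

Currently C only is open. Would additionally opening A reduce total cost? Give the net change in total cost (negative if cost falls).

Yes — net change −16 (cost falls by 16).

Current service cost with {C}: 700.
Adding A: each customer zone re-picks its cheapest; new service cost 663, saving 37.
Extra fixed cost: 21. Net change = 21 − 37 = -16.
(Totals: 752 → 736.)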